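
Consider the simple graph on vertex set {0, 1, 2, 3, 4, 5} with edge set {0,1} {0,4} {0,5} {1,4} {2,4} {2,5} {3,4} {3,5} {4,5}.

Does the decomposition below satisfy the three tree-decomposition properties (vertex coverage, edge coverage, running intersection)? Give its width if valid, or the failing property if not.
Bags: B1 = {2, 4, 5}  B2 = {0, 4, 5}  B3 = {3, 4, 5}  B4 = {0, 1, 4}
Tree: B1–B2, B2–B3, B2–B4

Checking the three conditions: (i) the bags cover all of {0, 1, 2, 3, 4, 5}; (ii) for each edge, some bag contains both endpoints; (iii) the bags containing any fixed vertex form a subtree. All hold, so the decomposition is valid with width 3 − 1 = 2.

Yes; width 2.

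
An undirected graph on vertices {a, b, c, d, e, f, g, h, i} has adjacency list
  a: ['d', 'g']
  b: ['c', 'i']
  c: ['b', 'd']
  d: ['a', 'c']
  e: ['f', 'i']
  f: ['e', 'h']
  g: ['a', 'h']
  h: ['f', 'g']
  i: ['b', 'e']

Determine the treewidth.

2

A width-2 tree decomposition is:
Bags: B1 = {a, c, d}  B2 = {a, b, c}  B3 = {a, b, i}  B4 = {a, e, i}  B5 = {a, e, f}  B6 = {a, f, h}  B7 = {a, g, h}
Tree: B1–B2, B2–B3, B3–B4, B4–B5, B5–B6, B6–B7
The largest bag has 3 vertices, giving width 2; this decomposition certifies tw(G) ≤ 2. Since a–d–c–b–i–e–f–h–g–a is a cycle in G, G is not acyclic. Forests are exactly the graphs of treewidth ≤ 1, so tw(G) ≥ 2. The upper and lower bounds meet at 2, so that is the treewidth.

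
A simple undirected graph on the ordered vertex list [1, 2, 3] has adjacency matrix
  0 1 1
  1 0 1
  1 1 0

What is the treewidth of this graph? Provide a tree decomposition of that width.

Treewidth 2.
One optimal decomposition is:
Bags: B1 = {1, 2, 3}
Tree: (single bag)

With just one bag of size 3, the width is 3 − 1 = 2, so tw(G) ≤ 2. Conversely, {1, 2, 3} is a clique of size 3, and the vertices of any clique must share a bag in every tree decomposition; so some bag has ≥ 3 vertices and tw(G) ≥ 2. The upper and lower bounds meet at 2, so that is the treewidth.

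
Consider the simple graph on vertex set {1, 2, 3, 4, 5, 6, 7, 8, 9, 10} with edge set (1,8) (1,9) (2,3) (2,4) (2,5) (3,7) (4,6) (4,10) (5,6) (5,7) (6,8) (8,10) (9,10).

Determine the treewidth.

2

A width-2 tree decomposition is:
Bags: B1 = {1, 9, 10}  B2 = {1, 8, 10}  B3 = {4, 8, 10}  B4 = {4, 6, 8}  B5 = {2, 4, 6}  B6 = {2, 5, 6}  B7 = {2, 3, 5}  B8 = {3, 5, 7}
Tree: B1–B2, B2–B3, B3–B4, B4–B5, B5–B6, B6–B7, B7–B8
Every bag has size at most 3, so the width is 3 − 1 = 2 and tw(G) ≤ 2. The edges 9–1–8–10–9 form a cycle, so G is not a tree and its treewidth is at least 2. Hence tw(G) = 2 exactly.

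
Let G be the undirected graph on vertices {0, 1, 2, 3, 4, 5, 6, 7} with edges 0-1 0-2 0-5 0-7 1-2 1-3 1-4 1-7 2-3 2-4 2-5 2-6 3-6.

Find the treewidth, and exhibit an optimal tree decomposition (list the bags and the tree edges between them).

Treewidth 2.
Bags: B1 = {1, 2, 3}  B2 = {2, 3, 6}  B3 = {0, 1, 2}  B4 = {1, 2, 4}  B5 = {0, 1, 7}  B6 = {0, 2, 5}
Tree: B1–B2, B1–B3, B1–B4, B3–B5, B3–B6

The largest bag has 3 vertices, giving width 2; this decomposition certifies tw(G) ≤ 2. Conversely, {0, 1, 2} is a clique of size 3, and the vertices of any clique must share a bag in every tree decomposition; so some bag has ≥ 3 vertices and tw(G) ≥ 2. Combining the bounds, tw(G) = 2.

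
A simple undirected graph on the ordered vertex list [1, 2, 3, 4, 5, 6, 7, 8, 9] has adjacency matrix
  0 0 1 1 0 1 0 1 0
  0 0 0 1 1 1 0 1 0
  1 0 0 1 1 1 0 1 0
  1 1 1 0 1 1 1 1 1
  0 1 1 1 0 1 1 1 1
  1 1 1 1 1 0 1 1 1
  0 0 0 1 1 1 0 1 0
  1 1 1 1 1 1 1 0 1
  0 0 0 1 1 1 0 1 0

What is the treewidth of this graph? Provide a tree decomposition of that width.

Each bag holds 5 vertices, so the decomposition has width 4, which upper-bounds the treewidth. On the other hand G contains the 5-clique {1, 3, 4, 6, 8}. A clique must lie in a single bag of any decomposition, so no decomposition can have width below 4. The upper and lower bounds meet at 4, so that is the treewidth.

Treewidth 4.
One optimal decomposition is:
Bags: B1 = {2, 4, 5, 6, 8}  B2 = {4, 5, 6, 7, 8}  B3 = {3, 4, 5, 6, 8}  B4 = {1, 3, 4, 6, 8}  B5 = {4, 5, 6, 8, 9}
Tree: B1–B2, B1–B3, B3–B4, B2–B5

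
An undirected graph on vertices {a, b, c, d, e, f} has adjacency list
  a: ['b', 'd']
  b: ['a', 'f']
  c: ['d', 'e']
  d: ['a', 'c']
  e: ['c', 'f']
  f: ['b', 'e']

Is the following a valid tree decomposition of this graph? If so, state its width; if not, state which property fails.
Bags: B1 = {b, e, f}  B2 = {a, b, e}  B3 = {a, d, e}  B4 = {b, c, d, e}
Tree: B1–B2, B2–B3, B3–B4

No — bags containing vertex b are not connected in the tree.

A tree decomposition must satisfy three properties: every vertex lies in some bag; for every edge, both endpoints lie together in some bag; and for every vertex, the bags containing it form a connected subtree. Here bags containing vertex b are not connected in the tree, so the decomposition is invalid.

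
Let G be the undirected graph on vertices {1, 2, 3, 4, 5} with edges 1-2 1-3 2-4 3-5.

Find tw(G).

1

A width-1 tree decomposition is:
Bags: B1 = {1, 2}  B2 = {1, 3}  B3 = {2, 4}  B4 = {3, 5}
Tree: B1–B2, B1–B3, B2–B4
Every bag has size at most 2, so the width is 2 − 1 = 1 and tw(G) ≤ 1. Any graph with an edge has treewidth ≥ 1, and G has the edge 2–1. Therefore the treewidth is 1.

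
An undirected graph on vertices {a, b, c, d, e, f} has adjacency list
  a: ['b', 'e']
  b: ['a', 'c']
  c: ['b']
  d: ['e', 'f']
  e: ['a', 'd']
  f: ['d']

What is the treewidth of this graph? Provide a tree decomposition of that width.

The largest bag has 2 vertices, giving width 1; this decomposition certifies tw(G) ≤ 1. G has an edge, so its treewidth is at least 1. Hence tw(G) = 1 exactly.

Treewidth 1.
Bags: B1 = {b, c}  B2 = {a, b}  B3 = {a, e}  B4 = {d, e}  B5 = {d, f}
Tree: B1–B2, B2–B3, B3–B4, B4–B5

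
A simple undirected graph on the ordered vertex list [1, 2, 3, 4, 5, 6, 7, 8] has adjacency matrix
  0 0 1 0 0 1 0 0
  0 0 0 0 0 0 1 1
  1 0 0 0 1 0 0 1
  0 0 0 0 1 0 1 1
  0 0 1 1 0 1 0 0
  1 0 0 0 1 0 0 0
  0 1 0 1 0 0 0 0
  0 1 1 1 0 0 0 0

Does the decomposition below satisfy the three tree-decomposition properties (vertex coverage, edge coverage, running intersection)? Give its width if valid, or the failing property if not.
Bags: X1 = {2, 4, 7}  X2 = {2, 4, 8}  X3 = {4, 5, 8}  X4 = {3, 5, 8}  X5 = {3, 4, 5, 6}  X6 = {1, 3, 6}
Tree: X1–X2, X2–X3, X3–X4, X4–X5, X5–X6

A tree decomposition must satisfy three properties: every vertex lies in some bag; for every edge, both endpoints lie together in some bag; and for every vertex, the bags containing it form a connected subtree. Here bags containing vertex 4 are not connected in the tree, so the decomposition is invalid.

No — bags containing vertex 4 are not connected in the tree.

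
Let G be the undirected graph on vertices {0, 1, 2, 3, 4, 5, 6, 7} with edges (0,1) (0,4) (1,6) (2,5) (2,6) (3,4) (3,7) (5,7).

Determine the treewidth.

A width-2 tree decomposition is:
Bags: B1 = {0, 1, 6}  B2 = {0, 4, 6}  B3 = {3, 4, 6}  B4 = {3, 6, 7}  B5 = {5, 6, 7}  B6 = {2, 5, 6}
Tree: B1–B2, B2–B3, B3–B4, B4–B5, B5–B6
The largest bag has 3 vertices, giving width 2; this decomposition certifies tw(G) ≤ 2. For the lower bound, G contains the cycle 6–1–0–4–3–7–5–2–6, so G is not a forest; only forests have treewidth ≤ 1, hence tw(G) ≥ 2. Combining the bounds, tw(G) = 2.

2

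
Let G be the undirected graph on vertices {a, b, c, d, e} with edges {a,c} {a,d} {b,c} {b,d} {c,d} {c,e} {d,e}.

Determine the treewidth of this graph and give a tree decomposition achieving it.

Every bag has size at most 3, so the width is 3 − 1 = 2 and tw(G) ≤ 2. On the other hand G contains the 3-clique {c, d, e}. A clique must lie in a single bag of any decomposition, so no decomposition can have width below 2. The upper and lower bounds meet at 2, so that is the treewidth.

Treewidth 2.
One such decomposition:
Bags: B1 = {a, c, d}  B2 = {b, c, d}  B3 = {c, d, e}
Tree: B1–B2, B1–B3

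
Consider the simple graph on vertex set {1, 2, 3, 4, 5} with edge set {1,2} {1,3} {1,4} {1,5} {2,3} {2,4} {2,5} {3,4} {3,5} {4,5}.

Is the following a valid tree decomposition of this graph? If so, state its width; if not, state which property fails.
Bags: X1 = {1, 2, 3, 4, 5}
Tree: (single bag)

Checking the three conditions: (i) the bags cover all of {1, 2, 3, 4, 5}; (ii) for each edge, some bag contains both endpoints; (iii) the bags containing any fixed vertex form a subtree. All hold, so the decomposition is valid with width 5 − 1 = 4.

Yes; width 4.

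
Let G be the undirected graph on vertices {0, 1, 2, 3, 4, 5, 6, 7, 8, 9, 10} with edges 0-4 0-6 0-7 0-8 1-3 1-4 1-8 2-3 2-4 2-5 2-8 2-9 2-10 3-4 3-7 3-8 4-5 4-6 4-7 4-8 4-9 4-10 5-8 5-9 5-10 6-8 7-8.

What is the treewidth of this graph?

A width-3 tree decomposition is:
Bags: B1 = {2, 4, 5, 8}  B2 = {2, 4, 5, 9}  B3 = {2, 4, 5, 10}  B4 = {2, 3, 4, 8}  B5 = {3, 4, 7, 8}  B6 = {1, 3, 4, 8}  B7 = {0, 4, 7, 8}  B8 = {0, 4, 6, 8}
Tree: B1–B2, B2–B3, B1–B4, B4–B5, B4–B6, B5–B7, B7–B8
Each bag holds 4 vertices, so the decomposition has width 3, which upper-bounds the treewidth. On the other hand G contains the 4-clique {0, 4, 6, 8}. A clique must lie in a single bag of any decomposition, so no decomposition can have width below 3. Hence tw(G) = 3 exactly.

3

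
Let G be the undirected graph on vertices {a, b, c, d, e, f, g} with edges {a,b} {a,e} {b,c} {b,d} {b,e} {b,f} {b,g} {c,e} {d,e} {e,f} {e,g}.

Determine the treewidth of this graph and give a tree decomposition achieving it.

Treewidth 2.
Bags: B1 = {b, e, g}  B2 = {b, c, e}  B3 = {b, e, f}  B4 = {a, b, e}  B5 = {b, d, e}
Tree: B1–B2, B2–B3, B2–B4, B4–B5

Each bag holds 3 vertices, so the decomposition has width 2, which upper-bounds the treewidth. For the lower bound, the 3 vertices {b, d, e} are pairwise adjacent, and any tree decomposition puts a clique entirely inside one bag — forcing width ≥ 2. Hence tw(G) = 2 exactly.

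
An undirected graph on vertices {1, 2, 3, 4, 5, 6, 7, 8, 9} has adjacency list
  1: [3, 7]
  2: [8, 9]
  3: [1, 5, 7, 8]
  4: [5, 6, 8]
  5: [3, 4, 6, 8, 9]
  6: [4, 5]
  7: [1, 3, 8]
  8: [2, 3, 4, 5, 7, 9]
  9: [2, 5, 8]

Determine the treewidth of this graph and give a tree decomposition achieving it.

Treewidth 2.
One such decomposition:
Bags: B1 = {3, 7, 8}  B2 = {3, 5, 8}  B3 = {1, 3, 7}  B4 = {5, 8, 9}  B5 = {4, 5, 8}  B6 = {4, 5, 6}  B7 = {2, 8, 9}
Tree: B1–B2, B1–B3, B2–B4, B2–B5, B5–B6, B4–B7

Every bag has size at most 3, so the width is 3 − 1 = 2 and tw(G) ≤ 2. On the other hand G contains the 3-clique {2, 8, 9}. A clique must lie in a single bag of any decomposition, so no decomposition can have width below 2. Combining the bounds, tw(G) = 2.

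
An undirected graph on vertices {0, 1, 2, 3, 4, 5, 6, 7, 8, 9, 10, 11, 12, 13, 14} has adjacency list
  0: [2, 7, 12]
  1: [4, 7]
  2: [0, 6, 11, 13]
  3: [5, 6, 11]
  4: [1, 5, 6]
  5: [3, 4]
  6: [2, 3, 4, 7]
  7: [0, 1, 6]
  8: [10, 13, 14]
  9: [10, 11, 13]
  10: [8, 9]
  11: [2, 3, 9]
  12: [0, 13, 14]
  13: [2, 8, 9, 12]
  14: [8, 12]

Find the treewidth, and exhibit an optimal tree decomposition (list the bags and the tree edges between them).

The largest bag has 4 vertices, giving width 3; this decomposition certifies tw(G) ≤ 3. For the lower bound: the 4 vertex sets {1,4,5}, {7}, {6}, {0,2,3,11} are disjoint, each induces a connected subgraph, and every pair is joined by at least one edge of G. Contracting each set to a single vertex therefore yields K_{4} as a minor, and since treewidth is minor-monotone, tw(G) ≥ tw(K_{4}) = 3. The upper and lower bounds meet at 3, so that is the treewidth.

Treewidth 3.
One optimal decomposition is:
Bags: B1 = {1, 4, 5, 7}  B2 = {4, 5, 6, 7}  B3 = {3, 5, 6, 7}  B4 = {0, 3, 6, 7}  B5 = {0, 2, 3, 6}  B6 = {0, 2, 3, 11}  B7 = {0, 2, 11, 12}  B8 = {2, 11, 12, 13}  B9 = {9, 11, 12, 13}  B10 = {9, 12, 13, 14}  B11 = {8, 9, 13, 14}  B12 = {8, 9, 10, 14}
Tree: B1–B2, B2–B3, B3–B4, B4–B5, B5–B6, B6–B7, B7–B8, B8–B9, B9–B10, B10–B11, B11–B12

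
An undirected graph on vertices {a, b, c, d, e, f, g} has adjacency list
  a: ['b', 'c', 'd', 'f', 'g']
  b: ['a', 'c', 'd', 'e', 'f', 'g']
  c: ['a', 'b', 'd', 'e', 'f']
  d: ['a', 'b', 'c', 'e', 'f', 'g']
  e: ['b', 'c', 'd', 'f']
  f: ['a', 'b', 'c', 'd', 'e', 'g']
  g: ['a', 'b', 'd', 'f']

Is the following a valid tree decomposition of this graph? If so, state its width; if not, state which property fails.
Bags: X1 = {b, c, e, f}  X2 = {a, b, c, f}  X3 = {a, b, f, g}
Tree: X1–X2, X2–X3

No — vertex d appears in no bag.

A tree decomposition must satisfy three properties: every vertex lies in some bag; for every edge, both endpoints lie together in some bag; and for every vertex, the bags containing it form a connected subtree. Here vertex d appears in no bag, so the decomposition is invalid.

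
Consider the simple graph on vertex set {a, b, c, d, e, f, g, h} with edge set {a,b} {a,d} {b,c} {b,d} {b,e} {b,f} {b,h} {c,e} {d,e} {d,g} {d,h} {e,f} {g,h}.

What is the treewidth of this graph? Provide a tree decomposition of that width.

Each bag holds 3 vertices, so the decomposition has width 2, which upper-bounds the treewidth. On the other hand G contains the 3-clique {d, g, h}. A clique must lie in a single bag of any decomposition, so no decomposition can have width below 2. Therefore the treewidth is 2.

Treewidth 2.
One such decomposition:
Bags: B1 = {b, d, e}  B2 = {b, d, h}  B3 = {a, b, d}  B4 = {b, e, f}  B5 = {b, c, e}  B6 = {d, g, h}
Tree: B1–B2, B2–B3, B1–B4, B1–B5, B2–B6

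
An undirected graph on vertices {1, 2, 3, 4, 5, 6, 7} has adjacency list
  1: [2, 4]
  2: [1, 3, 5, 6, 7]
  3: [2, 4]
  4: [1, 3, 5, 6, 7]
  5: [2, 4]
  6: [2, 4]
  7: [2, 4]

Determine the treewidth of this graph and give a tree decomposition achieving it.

Every bag has size at most 3, so the width is 3 − 1 = 2 and tw(G) ≤ 2. The edges 2–5–4–7–2 form a cycle, so G is not a tree and its treewidth is at least 2. The upper and lower bounds meet at 2, so that is the treewidth.

Treewidth 2.
Bags: B1 = {2, 4, 5}  B2 = {2, 4, 7}  B3 = {1, 2, 4}  B4 = {2, 3, 4}  B5 = {2, 4, 6}
Tree: B1–B2, B2–B3, B3–B4, B4–B5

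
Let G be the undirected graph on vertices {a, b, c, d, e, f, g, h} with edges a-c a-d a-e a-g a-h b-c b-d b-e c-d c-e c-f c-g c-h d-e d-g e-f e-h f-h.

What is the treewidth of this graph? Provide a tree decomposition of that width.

Every bag has size at most 4, so the width is 4 − 1 = 3 and tw(G) ≤ 3. For the lower bound, the 4 vertices {a, c, d, g} are pairwise adjacent, and any tree decomposition puts a clique entirely inside one bag — forcing width ≥ 3. The upper and lower bounds meet at 3, so that is the treewidth.

Treewidth 3.
One such decomposition:
Bags: B1 = {a, c, e, h}  B2 = {a, c, d, e}  B3 = {c, e, f, h}  B4 = {a, c, d, g}  B5 = {b, c, d, e}
Tree: B1–B2, B1–B3, B2–B4, B2–B5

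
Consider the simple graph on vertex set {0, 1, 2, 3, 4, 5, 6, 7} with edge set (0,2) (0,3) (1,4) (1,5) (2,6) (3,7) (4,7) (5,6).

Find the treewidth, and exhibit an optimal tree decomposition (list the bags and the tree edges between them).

Each bag holds 3 vertices, so the decomposition has width 2, which upper-bounds the treewidth. The edges 7–3–0–2–6–5–1–4–7 form a cycle, so G is not a tree and its treewidth is at least 2. Hence tw(G) = 2 exactly.

Treewidth 2.
Bags: B1 = {0, 3, 7}  B2 = {0, 2, 7}  B3 = {2, 6, 7}  B4 = {5, 6, 7}  B5 = {1, 5, 7}  B6 = {1, 4, 7}
Tree: B1–B2, B2–B3, B3–B4, B4–B5, B5–B6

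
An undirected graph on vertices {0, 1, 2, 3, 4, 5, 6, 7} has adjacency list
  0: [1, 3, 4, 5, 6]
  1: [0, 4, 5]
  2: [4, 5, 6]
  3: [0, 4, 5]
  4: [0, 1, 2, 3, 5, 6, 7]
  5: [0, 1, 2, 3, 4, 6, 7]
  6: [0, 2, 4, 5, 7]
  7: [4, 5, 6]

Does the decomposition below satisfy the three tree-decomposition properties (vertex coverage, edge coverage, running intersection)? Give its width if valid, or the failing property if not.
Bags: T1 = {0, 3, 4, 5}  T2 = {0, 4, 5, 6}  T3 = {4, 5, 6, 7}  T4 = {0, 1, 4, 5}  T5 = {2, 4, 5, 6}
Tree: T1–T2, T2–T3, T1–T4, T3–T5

Vertex coverage: the bags together contain {0, 1, 2, 3, 4, 5, 6, 7}, the full vertex set. Edge coverage: each edge of G has both endpoints in at least one bag. Running intersection: for every vertex, the bags containing it form a connected subtree. All three properties hold, so this is a valid tree decomposition of width max|bag| − 1 = 3, and hence tw(G) ≤ 3.

Yes; width 3.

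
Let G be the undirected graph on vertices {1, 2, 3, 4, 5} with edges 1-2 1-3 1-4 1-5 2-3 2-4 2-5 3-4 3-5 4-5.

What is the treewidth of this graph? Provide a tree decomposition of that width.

Treewidth 4.
One optimal decomposition is:
Bags: B1 = {1, 2, 3, 4, 5}
Tree: (single bag)

With just one bag of size 5, the width is 5 − 1 = 4, so tw(G) ≤ 4. Conversely, {1, 2, 3, 4, 5} is a clique of size 5, and the vertices of any clique must share a bag in every tree decomposition; so some bag has ≥ 5 vertices and tw(G) ≥ 4. Therefore the treewidth is 4.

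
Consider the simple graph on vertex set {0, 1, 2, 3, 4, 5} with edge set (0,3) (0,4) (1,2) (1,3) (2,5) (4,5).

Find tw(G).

2

A width-2 tree decomposition is:
Bags: B1 = {0, 1, 3}  B2 = {0, 1, 2}  B3 = {0, 2, 5}  B4 = {0, 4, 5}
Tree: B1–B2, B2–B3, B3–B4
Every bag has size at most 3, so the width is 3 − 1 = 2 and tw(G) ≤ 2. For the lower bound, G contains the cycle 0–3–1–2–5–4–0, so G is not a forest; only forests have treewidth ≤ 1, hence tw(G) ≥ 2. The upper and lower bounds meet at 2, so that is the treewidth.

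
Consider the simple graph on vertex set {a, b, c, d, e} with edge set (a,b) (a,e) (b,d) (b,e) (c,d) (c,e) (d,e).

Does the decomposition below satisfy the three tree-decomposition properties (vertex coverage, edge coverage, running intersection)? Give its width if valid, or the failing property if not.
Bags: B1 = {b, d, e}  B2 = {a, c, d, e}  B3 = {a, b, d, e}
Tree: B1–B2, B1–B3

A tree decomposition must satisfy three properties: every vertex lies in some bag; for every edge, both endpoints lie together in some bag; and for every vertex, the bags containing it form a connected subtree. Here bags containing vertex a are not connected in the tree, so the decomposition is invalid.

No — bags containing vertex a are not connected in the tree.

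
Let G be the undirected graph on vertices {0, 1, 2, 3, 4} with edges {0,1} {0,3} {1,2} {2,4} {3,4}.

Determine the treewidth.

2

A width-2 tree decomposition is:
Bags: B1 = {0, 3, 4}  B2 = {0, 1, 4}  B3 = {1, 2, 4}
Tree: B1–B2, B2–B3
Each bag holds 3 vertices, so the decomposition has width 2, which upper-bounds the treewidth. For the lower bound, G contains the cycle 4–3–0–1–2–4, so G is not a forest; only forests have treewidth ≤ 1, hence tw(G) ≥ 2. The upper and lower bounds meet at 2, so that is the treewidth.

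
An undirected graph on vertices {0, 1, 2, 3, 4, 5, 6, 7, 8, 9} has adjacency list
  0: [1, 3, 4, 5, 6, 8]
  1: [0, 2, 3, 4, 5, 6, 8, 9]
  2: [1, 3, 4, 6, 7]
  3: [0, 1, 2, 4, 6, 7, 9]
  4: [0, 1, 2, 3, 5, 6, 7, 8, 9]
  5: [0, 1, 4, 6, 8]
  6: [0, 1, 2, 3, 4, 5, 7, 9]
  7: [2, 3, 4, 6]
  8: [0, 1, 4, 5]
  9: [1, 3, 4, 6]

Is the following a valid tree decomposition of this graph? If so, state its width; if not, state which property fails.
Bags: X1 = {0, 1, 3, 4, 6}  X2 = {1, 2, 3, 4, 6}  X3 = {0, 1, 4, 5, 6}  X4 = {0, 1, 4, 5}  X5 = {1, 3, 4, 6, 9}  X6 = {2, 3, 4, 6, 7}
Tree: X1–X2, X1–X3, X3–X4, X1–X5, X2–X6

No — vertex 8 appears in no bag.

A tree decomposition must satisfy three properties: every vertex lies in some bag; for every edge, both endpoints lie together in some bag; and for every vertex, the bags containing it form a connected subtree. Here vertex 8 appears in no bag, so the decomposition is invalid.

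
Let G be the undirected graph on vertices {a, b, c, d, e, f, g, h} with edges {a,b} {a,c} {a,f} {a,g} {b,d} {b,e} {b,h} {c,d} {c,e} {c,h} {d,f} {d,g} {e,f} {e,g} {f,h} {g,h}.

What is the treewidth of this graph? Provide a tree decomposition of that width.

Treewidth 4.
One optimal decomposition is:
Bags: B1 = {a, b, d, e, h}  B2 = {a, d, e, g, h}  B3 = {a, c, d, e, h}  B4 = {a, d, e, f, h}
Tree: B1–B2, B2–B3, B3–B4

Each bag holds 5 vertices, so the decomposition has width 4, which upper-bounds the treewidth. For the lower bound: the 5 vertex sets {b,e}, {d,g}, {a,c}, {h}, {f} are disjoint, each induces a connected subgraph, and every pair is joined by at least one edge of G. Contracting each set to a single vertex therefore yields K_{5} as a minor, and since treewidth is minor-monotone, tw(G) ≥ tw(K_{5}) = 4. Therefore the treewidth is 4.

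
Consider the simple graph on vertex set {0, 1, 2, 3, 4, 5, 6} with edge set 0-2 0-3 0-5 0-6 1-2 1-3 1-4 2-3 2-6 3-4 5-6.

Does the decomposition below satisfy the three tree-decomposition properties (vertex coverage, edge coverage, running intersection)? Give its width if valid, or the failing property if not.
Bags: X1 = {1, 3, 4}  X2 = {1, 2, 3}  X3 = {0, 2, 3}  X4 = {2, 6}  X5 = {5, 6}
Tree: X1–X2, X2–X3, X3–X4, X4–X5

A tree decomposition must satisfy three properties: every vertex lies in some bag; for every edge, both endpoints lie together in some bag; and for every vertex, the bags containing it form a connected subtree. Here edge (0,6) lies in no bag, so the decomposition is invalid.

No — edge (0,6) lies in no bag.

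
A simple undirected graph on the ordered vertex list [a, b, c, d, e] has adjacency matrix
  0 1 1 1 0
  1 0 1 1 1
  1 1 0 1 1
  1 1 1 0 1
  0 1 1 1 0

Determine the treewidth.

A width-3 tree decomposition is:
Bags: B1 = {b, c, d, e}  B2 = {a, b, c, d}
Tree: B1–B2
Every bag has size at most 4, so the width is 4 − 1 = 3 and tw(G) ≤ 3. For the lower bound, the 4 vertices {b, c, d, e} are pairwise adjacent, and any tree decomposition puts a clique entirely inside one bag — forcing width ≥ 3. Therefore the treewidth is 3.

3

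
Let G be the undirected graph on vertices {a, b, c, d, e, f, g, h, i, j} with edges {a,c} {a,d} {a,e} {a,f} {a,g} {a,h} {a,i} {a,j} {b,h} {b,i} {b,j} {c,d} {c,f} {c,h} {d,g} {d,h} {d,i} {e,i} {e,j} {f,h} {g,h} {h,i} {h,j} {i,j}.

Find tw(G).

3

A width-3 tree decomposition is:
Bags: B1 = {a, d, g, h}  B2 = {a, d, h, i}  B3 = {a, c, d, h}  B4 = {a, h, i, j}  B5 = {a, e, i, j}  B6 = {b, h, i, j}  B7 = {a, c, f, h}
Tree: B1–B2, B2–B3, B2–B4, B4–B5, B4–B6, B3–B7
Each bag holds 4 vertices, so the decomposition has width 3, which upper-bounds the treewidth. Conversely, {a, e, i, j} is a clique of size 4, and the vertices of any clique must share a bag in every tree decomposition; so some bag has ≥ 4 vertices and tw(G) ≥ 3. Combining the bounds, tw(G) = 3.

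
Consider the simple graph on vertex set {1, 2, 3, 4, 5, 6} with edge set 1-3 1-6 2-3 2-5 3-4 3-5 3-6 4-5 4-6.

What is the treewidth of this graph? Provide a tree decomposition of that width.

Treewidth 2.
One optimal decomposition is:
Bags: B1 = {3, 4, 5}  B2 = {3, 4, 6}  B3 = {1, 3, 6}  B4 = {2, 3, 5}
Tree: B1–B2, B2–B3, B1–B4

Every bag has size at most 3, so the width is 3 − 1 = 2 and tw(G) ≤ 2. Conversely, {1, 3, 6} is a clique of size 3, and the vertices of any clique must share a bag in every tree decomposition; so some bag has ≥ 3 vertices and tw(G) ≥ 2. The upper and lower bounds meet at 2, so that is the treewidth.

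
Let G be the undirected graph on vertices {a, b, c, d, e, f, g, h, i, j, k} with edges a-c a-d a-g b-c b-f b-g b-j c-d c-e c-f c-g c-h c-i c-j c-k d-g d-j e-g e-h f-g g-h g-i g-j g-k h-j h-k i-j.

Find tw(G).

3

A width-3 tree decomposition is:
Bags: B1 = {a, c, d, g}  B2 = {c, d, g, j}  B3 = {c, g, h, j}  B4 = {c, g, i, j}  B5 = {b, c, g, j}  B6 = {b, c, f, g}  B7 = {c, e, g, h}  B8 = {c, g, h, k}
Tree: B1–B2, B2–B3, B3–B4, B3–B5, B5–B6, B3–B7, B7–B8
Every bag has size at most 4, so the width is 4 − 1 = 3 and tw(G) ≤ 3. On the other hand G contains the 4-clique {b, c, f, g}. A clique must lie in a single bag of any decomposition, so no decomposition can have width below 3. The upper and lower bounds meet at 3, so that is the treewidth.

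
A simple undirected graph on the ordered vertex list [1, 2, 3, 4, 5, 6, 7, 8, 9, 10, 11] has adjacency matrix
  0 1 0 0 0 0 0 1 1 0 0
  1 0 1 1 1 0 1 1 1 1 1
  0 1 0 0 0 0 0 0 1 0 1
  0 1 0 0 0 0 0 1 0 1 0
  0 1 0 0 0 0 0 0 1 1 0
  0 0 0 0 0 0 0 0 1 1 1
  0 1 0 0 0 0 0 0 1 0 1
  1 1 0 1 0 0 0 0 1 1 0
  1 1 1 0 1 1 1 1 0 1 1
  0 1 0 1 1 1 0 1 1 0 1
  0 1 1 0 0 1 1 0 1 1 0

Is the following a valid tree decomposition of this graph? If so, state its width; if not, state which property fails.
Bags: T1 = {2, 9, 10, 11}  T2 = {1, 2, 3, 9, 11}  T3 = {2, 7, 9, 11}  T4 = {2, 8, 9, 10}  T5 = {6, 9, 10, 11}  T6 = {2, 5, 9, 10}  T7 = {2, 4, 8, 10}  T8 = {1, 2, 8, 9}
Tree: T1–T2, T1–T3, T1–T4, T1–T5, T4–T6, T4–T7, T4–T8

A tree decomposition must satisfy three properties: every vertex lies in some bag; for every edge, both endpoints lie together in some bag; and for every vertex, the bags containing it form a connected subtree. Here bags containing vertex 1 are not connected in the tree, so the decomposition is invalid.

No — bags containing vertex 1 are not connected in the tree.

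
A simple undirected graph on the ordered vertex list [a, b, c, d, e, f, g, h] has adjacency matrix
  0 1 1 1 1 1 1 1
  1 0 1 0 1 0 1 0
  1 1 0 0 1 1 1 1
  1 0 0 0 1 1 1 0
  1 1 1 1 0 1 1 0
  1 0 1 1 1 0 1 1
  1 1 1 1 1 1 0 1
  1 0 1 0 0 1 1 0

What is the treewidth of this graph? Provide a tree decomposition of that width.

Every bag has size at most 5, so the width is 5 − 1 = 4 and tw(G) ≤ 4. Conversely, {a, d, e, f, g} is a clique of size 5, and the vertices of any clique must share a bag in every tree decomposition; so some bag has ≥ 5 vertices and tw(G) ≥ 4. The upper and lower bounds meet at 4, so that is the treewidth.

Treewidth 4.
One such decomposition:
Bags: B1 = {a, c, e, f, g}  B2 = {a, d, e, f, g}  B3 = {a, b, c, e, g}  B4 = {a, c, f, g, h}
Tree: B1–B2, B1–B3, B1–B4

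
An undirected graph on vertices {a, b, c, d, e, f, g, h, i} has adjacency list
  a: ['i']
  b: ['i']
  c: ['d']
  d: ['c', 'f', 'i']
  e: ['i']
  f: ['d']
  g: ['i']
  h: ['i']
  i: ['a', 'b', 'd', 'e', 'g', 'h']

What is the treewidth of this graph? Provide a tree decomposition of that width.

Every bag has size at most 2, so the width is 2 − 1 = 1 and tw(G) ≤ 1. Any graph with an edge has treewidth ≥ 1, and G has the edge i–d. Therefore the treewidth is 1.

Treewidth 1.
One such decomposition:
Bags: B1 = {d, i}  B2 = {a, i}  B3 = {d, f}  B4 = {e, i}  B5 = {b, i}  B6 = {g, i}  B7 = {h, i}  B8 = {c, d}
Tree: B1–B2, B1–B3, B2–B4, B2–B5, B5–B6, B2–B7, B1–B8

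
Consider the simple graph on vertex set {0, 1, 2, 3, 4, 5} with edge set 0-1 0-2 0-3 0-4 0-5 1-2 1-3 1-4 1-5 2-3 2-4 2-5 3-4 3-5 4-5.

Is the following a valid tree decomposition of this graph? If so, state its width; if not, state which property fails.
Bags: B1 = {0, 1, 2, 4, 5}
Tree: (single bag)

No — vertex 3 appears in no bag.

A tree decomposition must satisfy three properties: every vertex lies in some bag; for every edge, both endpoints lie together in some bag; and for every vertex, the bags containing it form a connected subtree. Here vertex 3 appears in no bag, so the decomposition is invalid.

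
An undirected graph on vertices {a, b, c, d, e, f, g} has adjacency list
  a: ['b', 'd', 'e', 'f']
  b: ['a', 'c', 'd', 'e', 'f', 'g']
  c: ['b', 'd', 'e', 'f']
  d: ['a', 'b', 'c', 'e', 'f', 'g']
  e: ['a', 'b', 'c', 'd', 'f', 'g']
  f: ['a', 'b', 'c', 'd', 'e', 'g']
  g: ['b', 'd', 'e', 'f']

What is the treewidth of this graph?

4

A width-4 tree decomposition is:
Bags: B1 = {b, c, d, e, f}  B2 = {b, d, e, f, g}  B3 = {a, b, d, e, f}
Tree: B1–B2, B1–B3
The largest bag has 5 vertices, giving width 4; this decomposition certifies tw(G) ≤ 4. On the other hand G contains the 5-clique {b, d, e, f, g}. A clique must lie in a single bag of any decomposition, so no decomposition can have width below 4. Hence tw(G) = 4 exactly.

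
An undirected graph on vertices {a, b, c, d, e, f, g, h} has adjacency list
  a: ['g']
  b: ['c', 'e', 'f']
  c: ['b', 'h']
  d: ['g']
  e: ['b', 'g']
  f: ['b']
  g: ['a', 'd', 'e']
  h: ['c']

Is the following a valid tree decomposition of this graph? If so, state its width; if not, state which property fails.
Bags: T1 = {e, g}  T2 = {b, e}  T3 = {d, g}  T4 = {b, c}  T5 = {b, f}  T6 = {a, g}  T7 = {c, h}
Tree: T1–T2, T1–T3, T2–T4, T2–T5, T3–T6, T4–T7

Yes; width 1.

Vertex coverage: the bags together contain {a, b, c, d, e, f, g, h}, the full vertex set. Edge coverage: each edge of G has both endpoints in at least one bag. Running intersection: for every vertex, the bags containing it form a connected subtree. All three properties hold, so this is a valid tree decomposition of width max|bag| − 1 = 1, and hence tw(G) ≤ 1.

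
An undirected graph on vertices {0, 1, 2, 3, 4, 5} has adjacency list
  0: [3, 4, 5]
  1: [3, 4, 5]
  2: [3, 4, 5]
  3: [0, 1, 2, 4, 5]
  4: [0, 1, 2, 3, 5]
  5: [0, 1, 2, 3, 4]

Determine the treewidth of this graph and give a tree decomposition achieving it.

The largest bag has 4 vertices, giving width 3; this decomposition certifies tw(G) ≤ 3. For the lower bound, the 4 vertices {0, 3, 4, 5} are pairwise adjacent, and any tree decomposition puts a clique entirely inside one bag — forcing width ≥ 3. The upper and lower bounds meet at 3, so that is the treewidth.

Treewidth 3.
One such decomposition:
Bags: B1 = {1, 3, 4, 5}  B2 = {0, 3, 4, 5}  B3 = {2, 3, 4, 5}
Tree: B1–B2, B2–B3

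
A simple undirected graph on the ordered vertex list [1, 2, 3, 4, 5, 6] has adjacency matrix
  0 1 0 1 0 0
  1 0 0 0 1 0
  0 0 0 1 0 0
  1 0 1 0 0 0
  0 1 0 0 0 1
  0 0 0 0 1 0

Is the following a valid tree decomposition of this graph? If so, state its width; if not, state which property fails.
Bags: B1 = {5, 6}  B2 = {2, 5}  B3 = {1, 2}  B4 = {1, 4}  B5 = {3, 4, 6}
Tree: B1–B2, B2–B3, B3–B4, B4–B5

A tree decomposition must satisfy three properties: every vertex lies in some bag; for every edge, both endpoints lie together in some bag; and for every vertex, the bags containing it form a connected subtree. Here bags containing vertex 6 are not connected in the tree, so the decomposition is invalid.

No — bags containing vertex 6 are not connected in the tree.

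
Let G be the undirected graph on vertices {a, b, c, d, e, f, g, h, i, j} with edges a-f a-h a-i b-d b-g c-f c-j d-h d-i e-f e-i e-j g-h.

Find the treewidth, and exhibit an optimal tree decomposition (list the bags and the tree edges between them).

The largest bag has 3 vertices, giving width 2; this decomposition certifies tw(G) ≤ 2. For the lower bound, G contains the cycle j–c–f–e–j, so G is not a forest; only forests have treewidth ≤ 1, hence tw(G) ≥ 2. Hence tw(G) = 2 exactly.

Treewidth 2.
Bags: B1 = {c, e, j}  B2 = {c, e, f}  B3 = {e, f, i}  B4 = {a, f, i}  B5 = {a, d, i}  B6 = {a, d, h}  B7 = {b, d, h}  B8 = {b, g, h}
Tree: B1–B2, B2–B3, B3–B4, B4–B5, B5–B6, B6–B7, B7–B8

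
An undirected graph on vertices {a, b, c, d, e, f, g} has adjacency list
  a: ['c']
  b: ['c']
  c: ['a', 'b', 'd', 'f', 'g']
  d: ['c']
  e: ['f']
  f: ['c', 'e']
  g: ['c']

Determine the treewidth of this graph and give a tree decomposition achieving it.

Treewidth 1.
One optimal decomposition is:
Bags: B1 = {c, g}  B2 = {c, d}  B3 = {a, c}  B4 = {c, f}  B5 = {b, c}  B6 = {e, f}
Tree: B1–B2, B1–B3, B1–B4, B4–B5, B4–B6

Every bag has size at most 2, so the width is 2 − 1 = 1 and tw(G) ≤ 1. Since G has at least one edge (e.g. g–c), it is not an edgeless graph, so tw(G) ≥ 1. Therefore the treewidth is 1.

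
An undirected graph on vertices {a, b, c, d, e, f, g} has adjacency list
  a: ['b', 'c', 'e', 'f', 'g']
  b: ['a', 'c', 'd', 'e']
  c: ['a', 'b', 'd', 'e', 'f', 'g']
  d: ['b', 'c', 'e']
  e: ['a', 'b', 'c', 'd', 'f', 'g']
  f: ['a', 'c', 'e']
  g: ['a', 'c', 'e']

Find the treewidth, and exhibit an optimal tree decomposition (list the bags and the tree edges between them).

The largest bag has 4 vertices, giving width 3; this decomposition certifies tw(G) ≤ 3. For the lower bound, the 4 vertices {b, c, d, e} are pairwise adjacent, and any tree decomposition puts a clique entirely inside one bag — forcing width ≥ 3. Combining the bounds, tw(G) = 3.

Treewidth 3.
One optimal decomposition is:
Bags: B1 = {a, b, c, e}  B2 = {a, c, e, f}  B3 = {b, c, d, e}  B4 = {a, c, e, g}
Tree: B1–B2, B1–B3, B2–B4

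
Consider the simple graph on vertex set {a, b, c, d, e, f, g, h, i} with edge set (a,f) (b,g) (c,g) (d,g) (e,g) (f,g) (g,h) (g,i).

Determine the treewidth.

A width-1 tree decomposition is:
Bags: B1 = {c, g}  B2 = {f, g}  B3 = {b, g}  B4 = {d, g}  B5 = {a, f}  B6 = {g, i}  B7 = {g, h}  B8 = {e, g}
Tree: B1–B2, B2–B3, B2–B4, B2–B5, B2–B6, B4–B7, B1–B8
Each bag holds 2 vertices, so the decomposition has width 1, which upper-bounds the treewidth. Any graph with an edge has treewidth ≥ 1, and G has the edge c–g. The upper and lower bounds meet at 1, so that is the treewidth.

1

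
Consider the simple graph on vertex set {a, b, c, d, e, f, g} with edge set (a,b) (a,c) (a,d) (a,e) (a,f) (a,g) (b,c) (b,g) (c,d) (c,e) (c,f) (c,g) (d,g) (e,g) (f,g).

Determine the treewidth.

A width-3 tree decomposition is:
Bags: B1 = {a, c, d, g}  B2 = {a, c, e, g}  B3 = {a, c, f, g}  B4 = {a, b, c, g}
Tree: B1–B2, B1–B3, B2–B4
Each bag holds 4 vertices, so the decomposition has width 3, which upper-bounds the treewidth. On the other hand G contains the 4-clique {a, c, d, g}. A clique must lie in a single bag of any decomposition, so no decomposition can have width below 3. Combining the bounds, tw(G) = 3.

3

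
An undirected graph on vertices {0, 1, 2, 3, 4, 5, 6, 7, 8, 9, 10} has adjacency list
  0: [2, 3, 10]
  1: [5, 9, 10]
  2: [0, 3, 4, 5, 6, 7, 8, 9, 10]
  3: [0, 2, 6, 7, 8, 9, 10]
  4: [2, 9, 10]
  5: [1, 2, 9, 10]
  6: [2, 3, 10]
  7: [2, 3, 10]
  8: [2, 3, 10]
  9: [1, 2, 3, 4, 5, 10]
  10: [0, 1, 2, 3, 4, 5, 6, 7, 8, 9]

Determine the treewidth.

A width-3 tree decomposition is:
Bags: B1 = {2, 3, 9, 10}  B2 = {2, 5, 9, 10}  B3 = {2, 3, 7, 10}  B4 = {0, 2, 3, 10}  B5 = {2, 3, 8, 10}  B6 = {2, 3, 6, 10}  B7 = {2, 4, 9, 10}  B8 = {1, 5, 9, 10}
Tree: B1–B2, B1–B3, B3–B4, B1–B5, B3–B6, B1–B7, B2–B8
The largest bag has 4 vertices, giving width 3; this decomposition certifies tw(G) ≤ 3. Conversely, {1, 5, 9, 10} is a clique of size 4, and the vertices of any clique must share a bag in every tree decomposition; so some bag has ≥ 4 vertices and tw(G) ≥ 3. Combining the bounds, tw(G) = 3.

3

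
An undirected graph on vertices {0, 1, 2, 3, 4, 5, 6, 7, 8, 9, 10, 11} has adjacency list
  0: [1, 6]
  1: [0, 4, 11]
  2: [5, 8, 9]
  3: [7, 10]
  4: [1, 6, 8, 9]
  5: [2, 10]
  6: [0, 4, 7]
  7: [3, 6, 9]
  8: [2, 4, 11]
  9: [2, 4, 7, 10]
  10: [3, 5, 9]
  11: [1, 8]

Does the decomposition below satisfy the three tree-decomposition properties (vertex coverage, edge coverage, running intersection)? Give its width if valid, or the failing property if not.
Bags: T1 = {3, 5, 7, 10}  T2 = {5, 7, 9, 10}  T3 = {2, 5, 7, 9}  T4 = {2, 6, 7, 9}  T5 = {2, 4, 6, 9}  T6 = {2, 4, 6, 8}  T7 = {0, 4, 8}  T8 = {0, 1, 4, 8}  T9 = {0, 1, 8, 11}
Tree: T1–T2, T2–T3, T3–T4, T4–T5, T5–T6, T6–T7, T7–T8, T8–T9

A tree decomposition must satisfy three properties: every vertex lies in some bag; for every edge, both endpoints lie together in some bag; and for every vertex, the bags containing it form a connected subtree. Here edge (6,0) lies in no bag, so the decomposition is invalid.

No — edge (6,0) lies in no bag.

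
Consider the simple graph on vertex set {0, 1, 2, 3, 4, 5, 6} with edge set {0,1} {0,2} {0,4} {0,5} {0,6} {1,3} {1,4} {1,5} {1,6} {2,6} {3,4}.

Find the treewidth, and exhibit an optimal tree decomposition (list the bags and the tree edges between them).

Treewidth 2.
One optimal decomposition is:
Bags: B1 = {0, 1, 5}  B2 = {0, 1, 4}  B3 = {1, 3, 4}  B4 = {0, 1, 6}  B5 = {0, 2, 6}
Tree: B1–B2, B2–B3, B1–B4, B4–B5

Every bag has size at most 3, so the width is 3 − 1 = 2 and tw(G) ≤ 2. Conversely, {0, 1, 4} is a clique of size 3, and the vertices of any clique must share a bag in every tree decomposition; so some bag has ≥ 3 vertices and tw(G) ≥ 2. Therefore the treewidth is 2.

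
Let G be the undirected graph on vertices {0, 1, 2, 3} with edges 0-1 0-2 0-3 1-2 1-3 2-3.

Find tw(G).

A width-3 tree decomposition is:
Bags: B1 = {0, 1, 2, 3}
Tree: (single bag)
With just one bag of size 4, the width is 4 − 1 = 3, so tw(G) ≤ 3. On the other hand G contains the 4-clique {0, 1, 2, 3}. A clique must lie in a single bag of any decomposition, so no decomposition can have width below 3. The upper and lower bounds meet at 3, so that is the treewidth.

3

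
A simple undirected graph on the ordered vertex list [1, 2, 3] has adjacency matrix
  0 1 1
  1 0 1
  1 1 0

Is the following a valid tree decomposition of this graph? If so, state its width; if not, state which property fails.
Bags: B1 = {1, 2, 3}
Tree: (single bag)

Checking the three conditions: (i) the bags cover all of {1, 2, 3}; (ii) for each edge, some bag contains both endpoints; (iii) the bags containing any fixed vertex form a subtree. All hold, so the decomposition is valid with width 3 − 1 = 2.

Yes; width 2.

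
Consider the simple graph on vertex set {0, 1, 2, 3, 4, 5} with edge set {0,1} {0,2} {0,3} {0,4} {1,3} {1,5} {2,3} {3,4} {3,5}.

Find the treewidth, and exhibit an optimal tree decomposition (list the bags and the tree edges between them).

Every bag has size at most 3, so the width is 3 − 1 = 2 and tw(G) ≤ 2. For the lower bound, the 3 vertices {0, 1, 3} are pairwise adjacent, and any tree decomposition puts a clique entirely inside one bag — forcing width ≥ 2. Combining the bounds, tw(G) = 2.

Treewidth 2.
One such decomposition:
Bags: B1 = {1, 3, 5}  B2 = {0, 1, 3}  B3 = {0, 2, 3}  B4 = {0, 3, 4}
Tree: B1–B2, B2–B3, B3–B4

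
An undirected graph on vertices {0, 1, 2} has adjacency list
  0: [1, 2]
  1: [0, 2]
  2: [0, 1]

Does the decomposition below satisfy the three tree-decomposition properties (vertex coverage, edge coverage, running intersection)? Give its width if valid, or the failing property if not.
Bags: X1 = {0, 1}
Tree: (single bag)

No — vertex 2 appears in no bag.

A tree decomposition must satisfy three properties: every vertex lies in some bag; for every edge, both endpoints lie together in some bag; and for every vertex, the bags containing it form a connected subtree. Here vertex 2 appears in no bag, so the decomposition is invalid.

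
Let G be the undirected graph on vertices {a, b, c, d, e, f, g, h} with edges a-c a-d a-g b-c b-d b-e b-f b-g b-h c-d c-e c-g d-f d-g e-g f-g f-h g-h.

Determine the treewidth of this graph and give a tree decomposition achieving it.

Each bag holds 4 vertices, so the decomposition has width 3, which upper-bounds the treewidth. On the other hand G contains the 4-clique {a, c, d, g}. A clique must lie in a single bag of any decomposition, so no decomposition can have width below 3. Hence tw(G) = 3 exactly.

Treewidth 3.
One optimal decomposition is:
Bags: B1 = {b, c, d, g}  B2 = {b, c, e, g}  B3 = {b, d, f, g}  B4 = {a, c, d, g}  B5 = {b, f, g, h}
Tree: B1–B2, B1–B3, B1–B4, B3–B5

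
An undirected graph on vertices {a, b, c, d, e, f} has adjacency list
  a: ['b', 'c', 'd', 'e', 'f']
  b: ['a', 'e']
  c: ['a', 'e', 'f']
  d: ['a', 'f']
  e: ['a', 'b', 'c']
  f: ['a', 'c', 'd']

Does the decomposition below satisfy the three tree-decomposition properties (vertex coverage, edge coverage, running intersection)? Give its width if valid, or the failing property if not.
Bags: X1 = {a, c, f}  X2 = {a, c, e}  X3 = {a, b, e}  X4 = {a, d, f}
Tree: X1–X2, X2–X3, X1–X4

Yes; width 2.

Vertex coverage: the bags together contain {a, b, c, d, e, f}, the full vertex set. Edge coverage: each edge of G has both endpoints in at least one bag. Running intersection: for every vertex, the bags containing it form a connected subtree. All three properties hold, so this is a valid tree decomposition of width max|bag| − 1 = 2, and hence tw(G) ≤ 2.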